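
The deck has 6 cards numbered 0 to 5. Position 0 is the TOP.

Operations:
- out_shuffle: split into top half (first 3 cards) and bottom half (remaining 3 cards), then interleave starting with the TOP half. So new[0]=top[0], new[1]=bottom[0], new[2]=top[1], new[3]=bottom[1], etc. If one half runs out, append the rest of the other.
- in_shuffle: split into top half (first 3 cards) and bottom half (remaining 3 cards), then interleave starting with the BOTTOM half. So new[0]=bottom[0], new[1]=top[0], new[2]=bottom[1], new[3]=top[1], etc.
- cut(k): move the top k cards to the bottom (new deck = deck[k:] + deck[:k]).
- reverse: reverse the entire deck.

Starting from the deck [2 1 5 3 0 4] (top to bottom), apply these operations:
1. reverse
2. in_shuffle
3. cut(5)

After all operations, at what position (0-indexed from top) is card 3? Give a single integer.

After op 1 (reverse): [4 0 3 5 1 2]
After op 2 (in_shuffle): [5 4 1 0 2 3]
After op 3 (cut(5)): [3 5 4 1 0 2]
Card 3 is at position 0.

Answer: 0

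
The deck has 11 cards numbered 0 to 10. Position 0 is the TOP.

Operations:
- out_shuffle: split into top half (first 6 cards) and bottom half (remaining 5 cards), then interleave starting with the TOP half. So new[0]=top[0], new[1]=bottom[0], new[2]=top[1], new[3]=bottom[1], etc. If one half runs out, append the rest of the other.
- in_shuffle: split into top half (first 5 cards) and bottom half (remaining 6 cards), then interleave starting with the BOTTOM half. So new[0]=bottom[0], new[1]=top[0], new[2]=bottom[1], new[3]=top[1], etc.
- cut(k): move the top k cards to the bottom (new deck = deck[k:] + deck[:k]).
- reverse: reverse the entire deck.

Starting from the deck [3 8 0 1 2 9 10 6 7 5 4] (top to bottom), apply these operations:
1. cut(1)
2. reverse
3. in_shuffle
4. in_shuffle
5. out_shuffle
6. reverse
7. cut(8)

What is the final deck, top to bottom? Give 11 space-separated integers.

After op 1 (cut(1)): [8 0 1 2 9 10 6 7 5 4 3]
After op 2 (reverse): [3 4 5 7 6 10 9 2 1 0 8]
After op 3 (in_shuffle): [10 3 9 4 2 5 1 7 0 6 8]
After op 4 (in_shuffle): [5 10 1 3 7 9 0 4 6 2 8]
After op 5 (out_shuffle): [5 0 10 4 1 6 3 2 7 8 9]
After op 6 (reverse): [9 8 7 2 3 6 1 4 10 0 5]
After op 7 (cut(8)): [10 0 5 9 8 7 2 3 6 1 4]

Answer: 10 0 5 9 8 7 2 3 6 1 4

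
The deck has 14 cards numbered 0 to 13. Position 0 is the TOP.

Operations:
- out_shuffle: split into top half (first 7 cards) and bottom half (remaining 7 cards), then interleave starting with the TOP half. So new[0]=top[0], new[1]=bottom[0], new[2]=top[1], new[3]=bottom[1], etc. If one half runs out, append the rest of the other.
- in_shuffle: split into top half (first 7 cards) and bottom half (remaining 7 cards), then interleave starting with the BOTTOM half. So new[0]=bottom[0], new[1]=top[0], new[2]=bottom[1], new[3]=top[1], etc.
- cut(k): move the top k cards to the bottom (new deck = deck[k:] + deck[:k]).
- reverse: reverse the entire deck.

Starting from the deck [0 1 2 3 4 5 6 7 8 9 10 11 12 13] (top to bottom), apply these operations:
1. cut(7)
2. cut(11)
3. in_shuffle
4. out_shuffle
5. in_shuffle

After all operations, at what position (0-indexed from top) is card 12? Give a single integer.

After op 1 (cut(7)): [7 8 9 10 11 12 13 0 1 2 3 4 5 6]
After op 2 (cut(11)): [4 5 6 7 8 9 10 11 12 13 0 1 2 3]
After op 3 (in_shuffle): [11 4 12 5 13 6 0 7 1 8 2 9 3 10]
After op 4 (out_shuffle): [11 7 4 1 12 8 5 2 13 9 6 3 0 10]
After op 5 (in_shuffle): [2 11 13 7 9 4 6 1 3 12 0 8 10 5]
Card 12 is at position 9.

Answer: 9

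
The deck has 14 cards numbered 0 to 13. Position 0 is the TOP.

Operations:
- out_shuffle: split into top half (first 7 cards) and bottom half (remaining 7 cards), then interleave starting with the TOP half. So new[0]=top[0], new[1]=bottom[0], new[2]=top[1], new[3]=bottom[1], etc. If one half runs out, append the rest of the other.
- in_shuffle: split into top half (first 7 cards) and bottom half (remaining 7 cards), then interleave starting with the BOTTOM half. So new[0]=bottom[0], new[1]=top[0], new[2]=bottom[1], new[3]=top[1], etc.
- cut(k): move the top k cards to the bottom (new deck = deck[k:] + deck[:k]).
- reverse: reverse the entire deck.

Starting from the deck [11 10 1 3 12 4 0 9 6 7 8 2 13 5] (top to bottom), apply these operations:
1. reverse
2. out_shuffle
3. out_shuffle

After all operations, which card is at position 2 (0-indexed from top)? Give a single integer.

Answer: 0

Derivation:
After op 1 (reverse): [5 13 2 8 7 6 9 0 4 12 3 1 10 11]
After op 2 (out_shuffle): [5 0 13 4 2 12 8 3 7 1 6 10 9 11]
After op 3 (out_shuffle): [5 3 0 7 13 1 4 6 2 10 12 9 8 11]
Position 2: card 0.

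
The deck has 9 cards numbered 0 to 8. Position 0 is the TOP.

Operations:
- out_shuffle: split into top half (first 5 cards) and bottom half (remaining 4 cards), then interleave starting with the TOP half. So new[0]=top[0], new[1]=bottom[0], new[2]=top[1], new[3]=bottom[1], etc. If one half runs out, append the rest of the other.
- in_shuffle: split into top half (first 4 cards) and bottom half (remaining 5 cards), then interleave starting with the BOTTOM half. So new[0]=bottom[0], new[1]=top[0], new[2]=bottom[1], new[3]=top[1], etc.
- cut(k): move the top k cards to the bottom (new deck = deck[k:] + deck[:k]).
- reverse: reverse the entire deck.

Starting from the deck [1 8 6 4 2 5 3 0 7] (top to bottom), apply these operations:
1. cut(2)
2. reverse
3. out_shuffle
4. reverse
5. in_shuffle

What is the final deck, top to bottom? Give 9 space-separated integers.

Answer: 7 3 2 6 1 0 5 4 8

Derivation:
After op 1 (cut(2)): [6 4 2 5 3 0 7 1 8]
After op 2 (reverse): [8 1 7 0 3 5 2 4 6]
After op 3 (out_shuffle): [8 5 1 2 7 4 0 6 3]
After op 4 (reverse): [3 6 0 4 7 2 1 5 8]
After op 5 (in_shuffle): [7 3 2 6 1 0 5 4 8]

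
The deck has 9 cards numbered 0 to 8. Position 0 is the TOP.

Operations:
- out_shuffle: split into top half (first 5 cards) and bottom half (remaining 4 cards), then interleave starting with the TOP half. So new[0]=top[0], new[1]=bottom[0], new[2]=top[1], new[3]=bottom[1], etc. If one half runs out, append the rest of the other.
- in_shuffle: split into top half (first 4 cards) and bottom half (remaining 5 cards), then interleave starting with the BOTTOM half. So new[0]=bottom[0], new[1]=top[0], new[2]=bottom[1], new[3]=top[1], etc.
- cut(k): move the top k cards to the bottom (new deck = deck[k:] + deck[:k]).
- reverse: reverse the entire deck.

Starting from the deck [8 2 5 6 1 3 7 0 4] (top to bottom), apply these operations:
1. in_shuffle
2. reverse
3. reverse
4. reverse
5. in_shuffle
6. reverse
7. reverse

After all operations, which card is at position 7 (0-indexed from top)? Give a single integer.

Answer: 5

Derivation:
After op 1 (in_shuffle): [1 8 3 2 7 5 0 6 4]
After op 2 (reverse): [4 6 0 5 7 2 3 8 1]
After op 3 (reverse): [1 8 3 2 7 5 0 6 4]
After op 4 (reverse): [4 6 0 5 7 2 3 8 1]
After op 5 (in_shuffle): [7 4 2 6 3 0 8 5 1]
After op 6 (reverse): [1 5 8 0 3 6 2 4 7]
After op 7 (reverse): [7 4 2 6 3 0 8 5 1]
Position 7: card 5.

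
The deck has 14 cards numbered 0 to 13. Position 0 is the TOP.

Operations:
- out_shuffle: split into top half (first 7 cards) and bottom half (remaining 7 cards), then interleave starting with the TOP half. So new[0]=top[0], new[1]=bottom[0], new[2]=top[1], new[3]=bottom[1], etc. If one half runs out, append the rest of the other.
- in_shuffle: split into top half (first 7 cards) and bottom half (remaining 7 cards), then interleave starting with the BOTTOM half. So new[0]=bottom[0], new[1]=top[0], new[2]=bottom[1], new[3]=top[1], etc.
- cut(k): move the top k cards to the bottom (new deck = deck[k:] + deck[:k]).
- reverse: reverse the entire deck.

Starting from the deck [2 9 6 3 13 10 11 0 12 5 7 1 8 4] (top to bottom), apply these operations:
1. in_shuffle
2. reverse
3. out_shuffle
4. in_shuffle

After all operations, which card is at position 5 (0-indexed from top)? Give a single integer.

Answer: 4

Derivation:
After op 1 (in_shuffle): [0 2 12 9 5 6 7 3 1 13 8 10 4 11]
After op 2 (reverse): [11 4 10 8 13 1 3 7 6 5 9 12 2 0]
After op 3 (out_shuffle): [11 7 4 6 10 5 8 9 13 12 1 2 3 0]
After op 4 (in_shuffle): [9 11 13 7 12 4 1 6 2 10 3 5 0 8]
Position 5: card 4.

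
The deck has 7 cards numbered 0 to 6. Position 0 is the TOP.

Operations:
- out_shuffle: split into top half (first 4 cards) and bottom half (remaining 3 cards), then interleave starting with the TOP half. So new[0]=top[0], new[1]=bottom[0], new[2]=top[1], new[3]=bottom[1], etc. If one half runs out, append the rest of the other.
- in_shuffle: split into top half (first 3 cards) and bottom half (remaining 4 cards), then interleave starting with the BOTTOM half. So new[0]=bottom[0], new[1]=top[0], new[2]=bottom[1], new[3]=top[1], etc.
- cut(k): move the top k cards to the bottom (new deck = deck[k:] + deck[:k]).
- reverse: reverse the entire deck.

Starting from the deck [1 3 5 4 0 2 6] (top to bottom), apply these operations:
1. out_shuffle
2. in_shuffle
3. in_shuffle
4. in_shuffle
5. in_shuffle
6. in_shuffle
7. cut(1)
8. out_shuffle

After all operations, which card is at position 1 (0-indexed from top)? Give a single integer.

After op 1 (out_shuffle): [1 0 3 2 5 6 4]
After op 2 (in_shuffle): [2 1 5 0 6 3 4]
After op 3 (in_shuffle): [0 2 6 1 3 5 4]
After op 4 (in_shuffle): [1 0 3 2 5 6 4]
After op 5 (in_shuffle): [2 1 5 0 6 3 4]
After op 6 (in_shuffle): [0 2 6 1 3 5 4]
After op 7 (cut(1)): [2 6 1 3 5 4 0]
After op 8 (out_shuffle): [2 5 6 4 1 0 3]
Position 1: card 5.

Answer: 5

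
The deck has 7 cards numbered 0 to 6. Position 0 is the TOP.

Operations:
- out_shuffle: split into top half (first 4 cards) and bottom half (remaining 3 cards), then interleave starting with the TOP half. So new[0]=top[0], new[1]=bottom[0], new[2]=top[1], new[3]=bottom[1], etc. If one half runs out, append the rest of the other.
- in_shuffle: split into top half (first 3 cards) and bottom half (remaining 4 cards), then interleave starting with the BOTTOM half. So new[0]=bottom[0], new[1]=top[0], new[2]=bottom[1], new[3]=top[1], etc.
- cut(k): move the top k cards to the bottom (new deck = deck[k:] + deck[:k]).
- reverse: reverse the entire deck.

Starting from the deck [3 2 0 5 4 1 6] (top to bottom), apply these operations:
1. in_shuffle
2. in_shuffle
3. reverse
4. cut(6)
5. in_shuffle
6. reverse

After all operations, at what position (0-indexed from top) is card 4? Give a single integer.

After op 1 (in_shuffle): [5 3 4 2 1 0 6]
After op 2 (in_shuffle): [2 5 1 3 0 4 6]
After op 3 (reverse): [6 4 0 3 1 5 2]
After op 4 (cut(6)): [2 6 4 0 3 1 5]
After op 5 (in_shuffle): [0 2 3 6 1 4 5]
After op 6 (reverse): [5 4 1 6 3 2 0]
Card 4 is at position 1.

Answer: 1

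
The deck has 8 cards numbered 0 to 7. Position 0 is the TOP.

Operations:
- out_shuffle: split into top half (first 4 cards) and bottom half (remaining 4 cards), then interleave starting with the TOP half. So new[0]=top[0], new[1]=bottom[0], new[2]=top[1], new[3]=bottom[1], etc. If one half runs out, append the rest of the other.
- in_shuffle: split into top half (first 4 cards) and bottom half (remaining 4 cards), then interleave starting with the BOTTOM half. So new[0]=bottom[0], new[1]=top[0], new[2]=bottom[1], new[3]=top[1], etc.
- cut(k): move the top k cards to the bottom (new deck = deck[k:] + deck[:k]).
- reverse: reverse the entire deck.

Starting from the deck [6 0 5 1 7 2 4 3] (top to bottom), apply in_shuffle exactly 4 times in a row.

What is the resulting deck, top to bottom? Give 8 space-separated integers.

After op 1 (in_shuffle): [7 6 2 0 4 5 3 1]
After op 2 (in_shuffle): [4 7 5 6 3 2 1 0]
After op 3 (in_shuffle): [3 4 2 7 1 5 0 6]
After op 4 (in_shuffle): [1 3 5 4 0 2 6 7]

Answer: 1 3 5 4 0 2 6 7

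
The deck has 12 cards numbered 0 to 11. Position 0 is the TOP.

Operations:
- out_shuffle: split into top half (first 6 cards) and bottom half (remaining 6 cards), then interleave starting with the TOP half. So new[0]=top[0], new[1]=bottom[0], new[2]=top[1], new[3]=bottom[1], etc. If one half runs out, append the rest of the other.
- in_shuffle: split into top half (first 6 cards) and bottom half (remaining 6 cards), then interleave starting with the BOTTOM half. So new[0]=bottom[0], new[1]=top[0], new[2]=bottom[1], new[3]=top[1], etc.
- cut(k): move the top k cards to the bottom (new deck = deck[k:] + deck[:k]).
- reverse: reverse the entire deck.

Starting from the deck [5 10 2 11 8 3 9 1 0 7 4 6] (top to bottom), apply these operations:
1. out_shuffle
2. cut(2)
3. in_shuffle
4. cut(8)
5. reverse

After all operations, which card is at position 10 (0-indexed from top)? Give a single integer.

After op 1 (out_shuffle): [5 9 10 1 2 0 11 7 8 4 3 6]
After op 2 (cut(2)): [10 1 2 0 11 7 8 4 3 6 5 9]
After op 3 (in_shuffle): [8 10 4 1 3 2 6 0 5 11 9 7]
After op 4 (cut(8)): [5 11 9 7 8 10 4 1 3 2 6 0]
After op 5 (reverse): [0 6 2 3 1 4 10 8 7 9 11 5]
Position 10: card 11.

Answer: 11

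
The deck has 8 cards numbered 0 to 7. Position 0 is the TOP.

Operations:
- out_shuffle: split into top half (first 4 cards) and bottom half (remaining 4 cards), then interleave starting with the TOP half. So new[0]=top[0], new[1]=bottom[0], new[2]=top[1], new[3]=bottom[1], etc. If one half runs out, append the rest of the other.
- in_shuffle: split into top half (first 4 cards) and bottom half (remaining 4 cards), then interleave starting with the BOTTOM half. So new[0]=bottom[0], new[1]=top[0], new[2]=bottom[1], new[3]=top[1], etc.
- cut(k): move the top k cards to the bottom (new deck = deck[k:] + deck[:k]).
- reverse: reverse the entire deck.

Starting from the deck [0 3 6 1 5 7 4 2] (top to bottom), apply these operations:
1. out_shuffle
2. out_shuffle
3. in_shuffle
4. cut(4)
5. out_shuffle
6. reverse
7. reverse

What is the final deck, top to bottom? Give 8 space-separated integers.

After op 1 (out_shuffle): [0 5 3 7 6 4 1 2]
After op 2 (out_shuffle): [0 6 5 4 3 1 7 2]
After op 3 (in_shuffle): [3 0 1 6 7 5 2 4]
After op 4 (cut(4)): [7 5 2 4 3 0 1 6]
After op 5 (out_shuffle): [7 3 5 0 2 1 4 6]
After op 6 (reverse): [6 4 1 2 0 5 3 7]
After op 7 (reverse): [7 3 5 0 2 1 4 6]

Answer: 7 3 5 0 2 1 4 6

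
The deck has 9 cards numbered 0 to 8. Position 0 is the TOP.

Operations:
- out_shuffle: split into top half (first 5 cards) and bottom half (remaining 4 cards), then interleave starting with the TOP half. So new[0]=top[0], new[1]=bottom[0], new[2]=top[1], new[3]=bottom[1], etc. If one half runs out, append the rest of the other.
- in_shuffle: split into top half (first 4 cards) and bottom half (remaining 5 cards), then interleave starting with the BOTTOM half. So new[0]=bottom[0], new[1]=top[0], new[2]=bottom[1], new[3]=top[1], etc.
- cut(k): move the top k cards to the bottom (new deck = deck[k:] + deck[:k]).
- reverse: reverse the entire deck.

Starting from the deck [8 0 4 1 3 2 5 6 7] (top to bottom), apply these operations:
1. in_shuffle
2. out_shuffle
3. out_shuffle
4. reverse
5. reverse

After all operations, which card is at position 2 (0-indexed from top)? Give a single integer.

After op 1 (in_shuffle): [3 8 2 0 5 4 6 1 7]
After op 2 (out_shuffle): [3 4 8 6 2 1 0 7 5]
After op 3 (out_shuffle): [3 1 4 0 8 7 6 5 2]
After op 4 (reverse): [2 5 6 7 8 0 4 1 3]
After op 5 (reverse): [3 1 4 0 8 7 6 5 2]
Position 2: card 4.

Answer: 4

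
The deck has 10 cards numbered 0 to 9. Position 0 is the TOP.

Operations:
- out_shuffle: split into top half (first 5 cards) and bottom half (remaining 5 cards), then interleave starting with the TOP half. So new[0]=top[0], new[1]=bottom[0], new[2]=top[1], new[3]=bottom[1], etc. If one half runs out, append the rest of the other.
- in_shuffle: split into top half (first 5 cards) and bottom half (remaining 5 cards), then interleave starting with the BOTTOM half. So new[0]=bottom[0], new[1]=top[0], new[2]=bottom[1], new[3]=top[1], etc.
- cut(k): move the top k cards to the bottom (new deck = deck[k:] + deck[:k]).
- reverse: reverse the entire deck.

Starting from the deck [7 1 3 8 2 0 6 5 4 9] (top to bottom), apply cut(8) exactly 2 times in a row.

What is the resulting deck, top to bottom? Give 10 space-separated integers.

After op 1 (cut(8)): [4 9 7 1 3 8 2 0 6 5]
After op 2 (cut(8)): [6 5 4 9 7 1 3 8 2 0]

Answer: 6 5 4 9 7 1 3 8 2 0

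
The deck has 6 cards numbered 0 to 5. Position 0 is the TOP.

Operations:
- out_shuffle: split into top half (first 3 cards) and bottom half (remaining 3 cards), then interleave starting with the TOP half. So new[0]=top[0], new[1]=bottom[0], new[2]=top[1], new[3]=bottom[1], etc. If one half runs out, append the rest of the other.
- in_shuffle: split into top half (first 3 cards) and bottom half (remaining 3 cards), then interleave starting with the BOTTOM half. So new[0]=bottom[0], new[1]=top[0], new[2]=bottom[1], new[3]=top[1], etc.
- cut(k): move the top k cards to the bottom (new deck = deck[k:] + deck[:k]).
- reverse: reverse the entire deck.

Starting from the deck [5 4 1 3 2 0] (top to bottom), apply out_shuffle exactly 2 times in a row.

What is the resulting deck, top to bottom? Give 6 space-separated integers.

After op 1 (out_shuffle): [5 3 4 2 1 0]
After op 2 (out_shuffle): [5 2 3 1 4 0]

Answer: 5 2 3 1 4 0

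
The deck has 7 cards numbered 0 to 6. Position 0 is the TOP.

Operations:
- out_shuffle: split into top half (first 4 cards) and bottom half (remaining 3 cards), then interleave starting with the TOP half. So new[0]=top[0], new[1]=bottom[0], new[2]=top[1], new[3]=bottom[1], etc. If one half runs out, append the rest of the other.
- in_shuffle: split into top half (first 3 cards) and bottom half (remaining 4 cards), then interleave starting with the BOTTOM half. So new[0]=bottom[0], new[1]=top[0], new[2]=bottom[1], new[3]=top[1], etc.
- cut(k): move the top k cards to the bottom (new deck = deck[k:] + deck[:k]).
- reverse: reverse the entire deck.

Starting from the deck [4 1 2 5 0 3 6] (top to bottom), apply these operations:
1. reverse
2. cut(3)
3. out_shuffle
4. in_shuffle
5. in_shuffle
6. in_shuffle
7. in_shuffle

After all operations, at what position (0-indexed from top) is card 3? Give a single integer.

Answer: 0

Derivation:
After op 1 (reverse): [6 3 0 5 2 1 4]
After op 2 (cut(3)): [5 2 1 4 6 3 0]
After op 3 (out_shuffle): [5 6 2 3 1 0 4]
After op 4 (in_shuffle): [3 5 1 6 0 2 4]
After op 5 (in_shuffle): [6 3 0 5 2 1 4]
After op 6 (in_shuffle): [5 6 2 3 1 0 4]
After op 7 (in_shuffle): [3 5 1 6 0 2 4]
Card 3 is at position 0.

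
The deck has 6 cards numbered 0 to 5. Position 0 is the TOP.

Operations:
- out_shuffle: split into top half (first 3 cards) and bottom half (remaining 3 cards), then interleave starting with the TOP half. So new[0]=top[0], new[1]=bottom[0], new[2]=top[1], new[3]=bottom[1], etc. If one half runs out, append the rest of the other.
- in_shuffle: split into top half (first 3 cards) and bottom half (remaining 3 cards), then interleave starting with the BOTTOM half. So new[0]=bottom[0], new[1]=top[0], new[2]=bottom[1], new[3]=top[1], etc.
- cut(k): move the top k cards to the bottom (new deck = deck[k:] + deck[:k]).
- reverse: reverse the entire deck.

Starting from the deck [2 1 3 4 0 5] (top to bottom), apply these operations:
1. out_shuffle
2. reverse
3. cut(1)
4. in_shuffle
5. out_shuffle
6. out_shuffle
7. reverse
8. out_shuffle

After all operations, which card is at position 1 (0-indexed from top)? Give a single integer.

After op 1 (out_shuffle): [2 4 1 0 3 5]
After op 2 (reverse): [5 3 0 1 4 2]
After op 3 (cut(1)): [3 0 1 4 2 5]
After op 4 (in_shuffle): [4 3 2 0 5 1]
After op 5 (out_shuffle): [4 0 3 5 2 1]
After op 6 (out_shuffle): [4 5 0 2 3 1]
After op 7 (reverse): [1 3 2 0 5 4]
After op 8 (out_shuffle): [1 0 3 5 2 4]
Position 1: card 0.

Answer: 0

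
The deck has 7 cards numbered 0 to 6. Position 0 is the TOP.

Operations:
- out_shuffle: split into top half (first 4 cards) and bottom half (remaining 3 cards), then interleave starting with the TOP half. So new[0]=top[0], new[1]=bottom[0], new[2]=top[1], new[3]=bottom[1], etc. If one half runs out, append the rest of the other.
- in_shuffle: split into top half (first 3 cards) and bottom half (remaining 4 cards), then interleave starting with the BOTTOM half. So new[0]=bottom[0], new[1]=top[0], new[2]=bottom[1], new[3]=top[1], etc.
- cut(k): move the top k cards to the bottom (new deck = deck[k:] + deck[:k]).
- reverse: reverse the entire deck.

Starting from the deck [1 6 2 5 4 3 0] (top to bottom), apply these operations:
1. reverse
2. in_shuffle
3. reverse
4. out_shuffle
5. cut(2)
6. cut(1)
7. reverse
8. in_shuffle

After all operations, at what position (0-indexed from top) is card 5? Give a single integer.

Answer: 2

Derivation:
After op 1 (reverse): [0 3 4 5 2 6 1]
After op 2 (in_shuffle): [5 0 2 3 6 4 1]
After op 3 (reverse): [1 4 6 3 2 0 5]
After op 4 (out_shuffle): [1 2 4 0 6 5 3]
After op 5 (cut(2)): [4 0 6 5 3 1 2]
After op 6 (cut(1)): [0 6 5 3 1 2 4]
After op 7 (reverse): [4 2 1 3 5 6 0]
After op 8 (in_shuffle): [3 4 5 2 6 1 0]
Card 5 is at position 2.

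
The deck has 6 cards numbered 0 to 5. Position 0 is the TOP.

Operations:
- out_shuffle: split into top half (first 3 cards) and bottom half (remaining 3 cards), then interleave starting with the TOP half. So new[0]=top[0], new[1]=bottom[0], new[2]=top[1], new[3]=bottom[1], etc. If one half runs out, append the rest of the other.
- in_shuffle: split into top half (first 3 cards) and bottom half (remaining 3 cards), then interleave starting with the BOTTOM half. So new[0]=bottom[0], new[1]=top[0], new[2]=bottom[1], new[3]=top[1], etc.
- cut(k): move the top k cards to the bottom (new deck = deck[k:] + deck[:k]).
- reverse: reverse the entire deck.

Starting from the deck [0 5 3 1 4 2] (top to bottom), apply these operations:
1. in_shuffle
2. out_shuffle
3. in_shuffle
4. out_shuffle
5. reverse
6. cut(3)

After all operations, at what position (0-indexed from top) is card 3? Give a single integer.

Answer: 5

Derivation:
After op 1 (in_shuffle): [1 0 4 5 2 3]
After op 2 (out_shuffle): [1 5 0 2 4 3]
After op 3 (in_shuffle): [2 1 4 5 3 0]
After op 4 (out_shuffle): [2 5 1 3 4 0]
After op 5 (reverse): [0 4 3 1 5 2]
After op 6 (cut(3)): [1 5 2 0 4 3]
Card 3 is at position 5.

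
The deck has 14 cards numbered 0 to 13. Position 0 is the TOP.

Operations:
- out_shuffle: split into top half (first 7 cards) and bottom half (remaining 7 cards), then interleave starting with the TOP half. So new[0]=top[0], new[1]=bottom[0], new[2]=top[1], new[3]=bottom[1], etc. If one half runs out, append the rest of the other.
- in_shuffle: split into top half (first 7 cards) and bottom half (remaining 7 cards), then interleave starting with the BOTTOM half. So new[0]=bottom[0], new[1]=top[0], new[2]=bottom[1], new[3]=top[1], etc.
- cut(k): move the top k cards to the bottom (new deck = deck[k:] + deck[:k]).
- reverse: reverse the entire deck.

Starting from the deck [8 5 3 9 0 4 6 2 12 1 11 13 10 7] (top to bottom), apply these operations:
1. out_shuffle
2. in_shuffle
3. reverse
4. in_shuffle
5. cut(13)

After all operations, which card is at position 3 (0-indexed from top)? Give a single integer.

Answer: 5

Derivation:
After op 1 (out_shuffle): [8 2 5 12 3 1 9 11 0 13 4 10 6 7]
After op 2 (in_shuffle): [11 8 0 2 13 5 4 12 10 3 6 1 7 9]
After op 3 (reverse): [9 7 1 6 3 10 12 4 5 13 2 0 8 11]
After op 4 (in_shuffle): [4 9 5 7 13 1 2 6 0 3 8 10 11 12]
After op 5 (cut(13)): [12 4 9 5 7 13 1 2 6 0 3 8 10 11]
Position 3: card 5.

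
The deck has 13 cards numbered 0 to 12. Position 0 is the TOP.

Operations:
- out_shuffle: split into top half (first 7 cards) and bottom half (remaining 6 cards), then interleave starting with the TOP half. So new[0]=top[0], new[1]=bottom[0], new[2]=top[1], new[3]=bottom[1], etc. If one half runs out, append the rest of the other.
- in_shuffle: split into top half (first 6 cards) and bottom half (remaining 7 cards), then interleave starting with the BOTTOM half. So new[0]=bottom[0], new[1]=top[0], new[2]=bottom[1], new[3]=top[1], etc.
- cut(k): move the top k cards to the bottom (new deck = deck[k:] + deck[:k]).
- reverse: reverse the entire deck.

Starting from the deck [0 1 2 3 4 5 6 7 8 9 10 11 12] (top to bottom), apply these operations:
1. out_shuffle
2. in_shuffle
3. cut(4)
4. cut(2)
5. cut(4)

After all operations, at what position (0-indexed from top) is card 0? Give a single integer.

After op 1 (out_shuffle): [0 7 1 8 2 9 3 10 4 11 5 12 6]
After op 2 (in_shuffle): [3 0 10 7 4 1 11 8 5 2 12 9 6]
After op 3 (cut(4)): [4 1 11 8 5 2 12 9 6 3 0 10 7]
After op 4 (cut(2)): [11 8 5 2 12 9 6 3 0 10 7 4 1]
After op 5 (cut(4)): [12 9 6 3 0 10 7 4 1 11 8 5 2]
Card 0 is at position 4.

Answer: 4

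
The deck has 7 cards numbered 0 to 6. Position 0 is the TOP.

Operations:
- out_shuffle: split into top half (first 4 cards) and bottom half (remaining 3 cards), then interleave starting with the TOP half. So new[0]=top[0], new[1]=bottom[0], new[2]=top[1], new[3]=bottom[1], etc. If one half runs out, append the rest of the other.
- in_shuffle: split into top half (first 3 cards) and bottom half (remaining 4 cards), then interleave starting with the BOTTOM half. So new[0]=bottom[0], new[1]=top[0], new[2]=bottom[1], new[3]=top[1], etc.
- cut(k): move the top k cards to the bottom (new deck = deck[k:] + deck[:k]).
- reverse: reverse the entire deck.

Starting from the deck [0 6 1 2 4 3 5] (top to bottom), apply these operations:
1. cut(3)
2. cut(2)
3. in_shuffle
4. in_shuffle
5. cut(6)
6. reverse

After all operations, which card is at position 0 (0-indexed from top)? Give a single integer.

After op 1 (cut(3)): [2 4 3 5 0 6 1]
After op 2 (cut(2)): [3 5 0 6 1 2 4]
After op 3 (in_shuffle): [6 3 1 5 2 0 4]
After op 4 (in_shuffle): [5 6 2 3 0 1 4]
After op 5 (cut(6)): [4 5 6 2 3 0 1]
After op 6 (reverse): [1 0 3 2 6 5 4]
Position 0: card 1.

Answer: 1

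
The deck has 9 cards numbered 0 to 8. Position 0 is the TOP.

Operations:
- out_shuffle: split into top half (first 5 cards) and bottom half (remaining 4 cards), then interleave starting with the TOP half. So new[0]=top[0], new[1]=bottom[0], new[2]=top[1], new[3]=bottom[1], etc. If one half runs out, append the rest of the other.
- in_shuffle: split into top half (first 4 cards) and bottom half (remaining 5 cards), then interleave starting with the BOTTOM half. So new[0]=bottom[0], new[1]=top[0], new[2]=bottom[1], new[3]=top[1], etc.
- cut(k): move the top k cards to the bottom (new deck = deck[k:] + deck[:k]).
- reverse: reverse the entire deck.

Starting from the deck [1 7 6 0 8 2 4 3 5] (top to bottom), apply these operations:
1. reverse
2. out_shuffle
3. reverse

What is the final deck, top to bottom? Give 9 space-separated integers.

After op 1 (reverse): [5 3 4 2 8 0 6 7 1]
After op 2 (out_shuffle): [5 0 3 6 4 7 2 1 8]
After op 3 (reverse): [8 1 2 7 4 6 3 0 5]

Answer: 8 1 2 7 4 6 3 0 5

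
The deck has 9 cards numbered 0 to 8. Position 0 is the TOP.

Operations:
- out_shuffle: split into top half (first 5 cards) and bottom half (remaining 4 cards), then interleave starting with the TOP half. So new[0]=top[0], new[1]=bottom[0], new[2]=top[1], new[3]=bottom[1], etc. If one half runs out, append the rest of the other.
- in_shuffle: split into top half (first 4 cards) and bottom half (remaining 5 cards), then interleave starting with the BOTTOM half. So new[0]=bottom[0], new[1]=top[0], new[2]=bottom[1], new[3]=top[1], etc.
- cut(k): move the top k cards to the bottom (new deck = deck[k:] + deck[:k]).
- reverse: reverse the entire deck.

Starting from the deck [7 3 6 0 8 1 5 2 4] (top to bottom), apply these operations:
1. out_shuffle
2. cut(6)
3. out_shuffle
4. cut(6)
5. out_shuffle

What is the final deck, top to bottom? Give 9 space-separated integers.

After op 1 (out_shuffle): [7 1 3 5 6 2 0 4 8]
After op 2 (cut(6)): [0 4 8 7 1 3 5 6 2]
After op 3 (out_shuffle): [0 3 4 5 8 6 7 2 1]
After op 4 (cut(6)): [7 2 1 0 3 4 5 8 6]
After op 5 (out_shuffle): [7 4 2 5 1 8 0 6 3]

Answer: 7 4 2 5 1 8 0 6 3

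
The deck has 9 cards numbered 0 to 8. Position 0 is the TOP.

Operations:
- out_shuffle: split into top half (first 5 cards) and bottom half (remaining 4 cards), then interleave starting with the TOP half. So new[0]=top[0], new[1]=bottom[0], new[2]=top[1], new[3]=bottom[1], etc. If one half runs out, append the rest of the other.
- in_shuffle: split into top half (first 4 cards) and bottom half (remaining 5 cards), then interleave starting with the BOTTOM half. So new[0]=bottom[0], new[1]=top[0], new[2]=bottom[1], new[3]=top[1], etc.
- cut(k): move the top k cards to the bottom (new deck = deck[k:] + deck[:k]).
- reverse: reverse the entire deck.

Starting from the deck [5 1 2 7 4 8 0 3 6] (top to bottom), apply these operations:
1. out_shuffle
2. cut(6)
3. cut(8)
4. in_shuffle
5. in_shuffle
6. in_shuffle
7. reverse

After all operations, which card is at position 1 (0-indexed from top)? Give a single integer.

After op 1 (out_shuffle): [5 8 1 0 2 3 7 6 4]
After op 2 (cut(6)): [7 6 4 5 8 1 0 2 3]
After op 3 (cut(8)): [3 7 6 4 5 8 1 0 2]
After op 4 (in_shuffle): [5 3 8 7 1 6 0 4 2]
After op 5 (in_shuffle): [1 5 6 3 0 8 4 7 2]
After op 6 (in_shuffle): [0 1 8 5 4 6 7 3 2]
After op 7 (reverse): [2 3 7 6 4 5 8 1 0]
Position 1: card 3.

Answer: 3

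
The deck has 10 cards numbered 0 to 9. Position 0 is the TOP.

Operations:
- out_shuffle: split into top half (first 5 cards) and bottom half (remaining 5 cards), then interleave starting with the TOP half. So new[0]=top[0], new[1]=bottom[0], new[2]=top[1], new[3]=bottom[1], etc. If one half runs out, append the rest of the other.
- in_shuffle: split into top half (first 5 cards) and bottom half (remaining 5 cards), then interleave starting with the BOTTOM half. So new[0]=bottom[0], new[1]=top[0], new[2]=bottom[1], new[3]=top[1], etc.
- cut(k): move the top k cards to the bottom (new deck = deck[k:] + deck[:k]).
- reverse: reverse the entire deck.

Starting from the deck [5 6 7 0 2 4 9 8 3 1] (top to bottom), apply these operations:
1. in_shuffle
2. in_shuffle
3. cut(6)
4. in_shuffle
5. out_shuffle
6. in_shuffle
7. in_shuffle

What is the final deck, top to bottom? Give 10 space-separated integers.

Answer: 1 8 5 4 0 6 7 2 3 9

Derivation:
After op 1 (in_shuffle): [4 5 9 6 8 7 3 0 1 2]
After op 2 (in_shuffle): [7 4 3 5 0 9 1 6 2 8]
After op 3 (cut(6)): [1 6 2 8 7 4 3 5 0 9]
After op 4 (in_shuffle): [4 1 3 6 5 2 0 8 9 7]
After op 5 (out_shuffle): [4 2 1 0 3 8 6 9 5 7]
After op 6 (in_shuffle): [8 4 6 2 9 1 5 0 7 3]
After op 7 (in_shuffle): [1 8 5 4 0 6 7 2 3 9]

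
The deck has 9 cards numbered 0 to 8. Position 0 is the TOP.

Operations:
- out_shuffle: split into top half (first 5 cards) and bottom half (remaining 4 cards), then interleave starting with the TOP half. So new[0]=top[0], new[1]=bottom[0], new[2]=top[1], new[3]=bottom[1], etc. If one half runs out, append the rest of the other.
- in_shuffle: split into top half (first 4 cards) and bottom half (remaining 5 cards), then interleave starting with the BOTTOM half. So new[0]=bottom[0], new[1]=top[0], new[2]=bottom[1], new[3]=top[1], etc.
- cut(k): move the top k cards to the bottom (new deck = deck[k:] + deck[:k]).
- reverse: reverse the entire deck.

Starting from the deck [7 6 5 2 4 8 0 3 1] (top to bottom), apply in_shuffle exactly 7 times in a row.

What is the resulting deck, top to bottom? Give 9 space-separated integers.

After op 1 (in_shuffle): [4 7 8 6 0 5 3 2 1]
After op 2 (in_shuffle): [0 4 5 7 3 8 2 6 1]
After op 3 (in_shuffle): [3 0 8 4 2 5 6 7 1]
After op 4 (in_shuffle): [2 3 5 0 6 8 7 4 1]
After op 5 (in_shuffle): [6 2 8 3 7 5 4 0 1]
After op 6 (in_shuffle): [7 6 5 2 4 8 0 3 1]
After op 7 (in_shuffle): [4 7 8 6 0 5 3 2 1]

Answer: 4 7 8 6 0 5 3 2 1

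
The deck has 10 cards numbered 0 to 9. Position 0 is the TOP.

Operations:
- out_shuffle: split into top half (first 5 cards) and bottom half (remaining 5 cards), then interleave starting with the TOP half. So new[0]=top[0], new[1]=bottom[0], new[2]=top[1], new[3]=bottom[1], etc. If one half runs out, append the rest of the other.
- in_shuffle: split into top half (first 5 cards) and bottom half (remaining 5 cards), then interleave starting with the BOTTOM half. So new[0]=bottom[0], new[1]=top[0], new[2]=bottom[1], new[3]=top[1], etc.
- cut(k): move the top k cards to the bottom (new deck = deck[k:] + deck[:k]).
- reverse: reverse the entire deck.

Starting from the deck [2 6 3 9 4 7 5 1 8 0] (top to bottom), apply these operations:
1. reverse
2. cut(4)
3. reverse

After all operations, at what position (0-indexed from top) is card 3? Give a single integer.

After op 1 (reverse): [0 8 1 5 7 4 9 3 6 2]
After op 2 (cut(4)): [7 4 9 3 6 2 0 8 1 5]
After op 3 (reverse): [5 1 8 0 2 6 3 9 4 7]
Card 3 is at position 6.

Answer: 6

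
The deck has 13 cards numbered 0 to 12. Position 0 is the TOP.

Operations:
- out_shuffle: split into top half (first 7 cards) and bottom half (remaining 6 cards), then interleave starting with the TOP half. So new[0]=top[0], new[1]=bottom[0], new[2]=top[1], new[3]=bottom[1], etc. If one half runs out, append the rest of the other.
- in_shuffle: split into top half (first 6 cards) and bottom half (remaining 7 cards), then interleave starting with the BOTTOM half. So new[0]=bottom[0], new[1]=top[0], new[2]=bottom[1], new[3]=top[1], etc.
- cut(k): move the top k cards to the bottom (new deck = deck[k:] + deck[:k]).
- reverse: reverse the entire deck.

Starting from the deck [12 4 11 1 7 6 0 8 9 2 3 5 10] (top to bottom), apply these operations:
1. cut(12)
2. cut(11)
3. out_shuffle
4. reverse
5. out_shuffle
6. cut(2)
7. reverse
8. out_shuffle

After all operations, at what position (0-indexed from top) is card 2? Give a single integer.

Answer: 11

Derivation:
After op 1 (cut(12)): [10 12 4 11 1 7 6 0 8 9 2 3 5]
After op 2 (cut(11)): [3 5 10 12 4 11 1 7 6 0 8 9 2]
After op 3 (out_shuffle): [3 7 5 6 10 0 12 8 4 9 11 2 1]
After op 4 (reverse): [1 2 11 9 4 8 12 0 10 6 5 7 3]
After op 5 (out_shuffle): [1 0 2 10 11 6 9 5 4 7 8 3 12]
After op 6 (cut(2)): [2 10 11 6 9 5 4 7 8 3 12 1 0]
After op 7 (reverse): [0 1 12 3 8 7 4 5 9 6 11 10 2]
After op 8 (out_shuffle): [0 5 1 9 12 6 3 11 8 10 7 2 4]
Card 2 is at position 11.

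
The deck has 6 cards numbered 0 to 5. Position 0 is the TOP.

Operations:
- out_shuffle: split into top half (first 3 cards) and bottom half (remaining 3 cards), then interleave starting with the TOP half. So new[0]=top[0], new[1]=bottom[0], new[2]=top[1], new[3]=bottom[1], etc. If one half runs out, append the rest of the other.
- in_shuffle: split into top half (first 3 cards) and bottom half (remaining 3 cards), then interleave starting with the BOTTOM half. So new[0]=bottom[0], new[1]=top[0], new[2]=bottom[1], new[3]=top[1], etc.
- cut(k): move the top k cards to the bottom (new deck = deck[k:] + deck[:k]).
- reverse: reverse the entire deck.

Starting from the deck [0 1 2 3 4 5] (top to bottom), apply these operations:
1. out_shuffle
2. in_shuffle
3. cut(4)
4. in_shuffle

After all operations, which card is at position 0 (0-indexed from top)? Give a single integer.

Answer: 0

Derivation:
After op 1 (out_shuffle): [0 3 1 4 2 5]
After op 2 (in_shuffle): [4 0 2 3 5 1]
After op 3 (cut(4)): [5 1 4 0 2 3]
After op 4 (in_shuffle): [0 5 2 1 3 4]
Position 0: card 0.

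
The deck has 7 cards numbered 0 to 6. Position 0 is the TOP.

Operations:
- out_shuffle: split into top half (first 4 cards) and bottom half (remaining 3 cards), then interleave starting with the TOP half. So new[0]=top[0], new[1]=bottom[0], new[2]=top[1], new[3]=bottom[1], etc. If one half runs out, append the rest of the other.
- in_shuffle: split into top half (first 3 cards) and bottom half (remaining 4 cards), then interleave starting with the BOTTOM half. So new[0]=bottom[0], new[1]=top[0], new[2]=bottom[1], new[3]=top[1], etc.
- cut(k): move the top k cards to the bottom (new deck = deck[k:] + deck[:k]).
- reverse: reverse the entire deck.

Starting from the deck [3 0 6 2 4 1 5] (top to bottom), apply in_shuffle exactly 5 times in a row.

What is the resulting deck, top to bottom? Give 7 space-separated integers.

After op 1 (in_shuffle): [2 3 4 0 1 6 5]
After op 2 (in_shuffle): [0 2 1 3 6 4 5]
After op 3 (in_shuffle): [3 0 6 2 4 1 5]
After op 4 (in_shuffle): [2 3 4 0 1 6 5]
After op 5 (in_shuffle): [0 2 1 3 6 4 5]

Answer: 0 2 1 3 6 4 5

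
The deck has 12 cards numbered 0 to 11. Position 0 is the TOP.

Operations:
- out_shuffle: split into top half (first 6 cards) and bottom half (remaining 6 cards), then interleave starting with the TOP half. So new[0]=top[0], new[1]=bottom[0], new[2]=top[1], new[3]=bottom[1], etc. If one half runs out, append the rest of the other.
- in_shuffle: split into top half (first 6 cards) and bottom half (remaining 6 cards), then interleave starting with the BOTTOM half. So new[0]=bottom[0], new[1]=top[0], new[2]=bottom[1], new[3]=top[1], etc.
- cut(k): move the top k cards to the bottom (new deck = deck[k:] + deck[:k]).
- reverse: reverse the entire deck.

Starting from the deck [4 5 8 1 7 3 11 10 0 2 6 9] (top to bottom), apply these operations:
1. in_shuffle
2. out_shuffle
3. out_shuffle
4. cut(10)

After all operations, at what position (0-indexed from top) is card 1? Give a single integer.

Answer: 8

Derivation:
After op 1 (in_shuffle): [11 4 10 5 0 8 2 1 6 7 9 3]
After op 2 (out_shuffle): [11 2 4 1 10 6 5 7 0 9 8 3]
After op 3 (out_shuffle): [11 5 2 7 4 0 1 9 10 8 6 3]
After op 4 (cut(10)): [6 3 11 5 2 7 4 0 1 9 10 8]
Card 1 is at position 8.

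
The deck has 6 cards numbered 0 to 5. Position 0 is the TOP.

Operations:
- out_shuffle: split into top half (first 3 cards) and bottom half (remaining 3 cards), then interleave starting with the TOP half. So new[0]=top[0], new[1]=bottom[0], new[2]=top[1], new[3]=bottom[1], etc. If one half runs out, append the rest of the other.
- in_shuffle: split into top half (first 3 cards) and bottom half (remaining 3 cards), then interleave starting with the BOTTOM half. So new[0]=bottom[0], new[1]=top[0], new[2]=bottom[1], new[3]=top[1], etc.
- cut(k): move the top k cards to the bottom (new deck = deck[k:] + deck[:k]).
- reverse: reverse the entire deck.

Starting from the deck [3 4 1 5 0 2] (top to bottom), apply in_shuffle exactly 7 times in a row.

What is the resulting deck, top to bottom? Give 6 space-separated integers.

Answer: 5 3 0 4 2 1

Derivation:
After op 1 (in_shuffle): [5 3 0 4 2 1]
After op 2 (in_shuffle): [4 5 2 3 1 0]
After op 3 (in_shuffle): [3 4 1 5 0 2]
After op 4 (in_shuffle): [5 3 0 4 2 1]
After op 5 (in_shuffle): [4 5 2 3 1 0]
After op 6 (in_shuffle): [3 4 1 5 0 2]
After op 7 (in_shuffle): [5 3 0 4 2 1]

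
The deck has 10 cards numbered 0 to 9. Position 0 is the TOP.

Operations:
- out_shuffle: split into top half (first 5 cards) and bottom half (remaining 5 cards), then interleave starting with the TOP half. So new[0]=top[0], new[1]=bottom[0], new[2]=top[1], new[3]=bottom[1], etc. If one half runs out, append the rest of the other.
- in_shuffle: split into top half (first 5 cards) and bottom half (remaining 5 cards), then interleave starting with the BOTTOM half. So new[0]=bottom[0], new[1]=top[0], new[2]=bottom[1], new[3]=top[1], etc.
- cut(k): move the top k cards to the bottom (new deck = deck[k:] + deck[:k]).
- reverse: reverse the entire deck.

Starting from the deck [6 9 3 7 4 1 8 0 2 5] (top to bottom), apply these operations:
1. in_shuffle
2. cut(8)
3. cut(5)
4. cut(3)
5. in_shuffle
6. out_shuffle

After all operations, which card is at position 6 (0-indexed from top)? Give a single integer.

After op 1 (in_shuffle): [1 6 8 9 0 3 2 7 5 4]
After op 2 (cut(8)): [5 4 1 6 8 9 0 3 2 7]
After op 3 (cut(5)): [9 0 3 2 7 5 4 1 6 8]
After op 4 (cut(3)): [2 7 5 4 1 6 8 9 0 3]
After op 5 (in_shuffle): [6 2 8 7 9 5 0 4 3 1]
After op 6 (out_shuffle): [6 5 2 0 8 4 7 3 9 1]
Position 6: card 7.

Answer: 7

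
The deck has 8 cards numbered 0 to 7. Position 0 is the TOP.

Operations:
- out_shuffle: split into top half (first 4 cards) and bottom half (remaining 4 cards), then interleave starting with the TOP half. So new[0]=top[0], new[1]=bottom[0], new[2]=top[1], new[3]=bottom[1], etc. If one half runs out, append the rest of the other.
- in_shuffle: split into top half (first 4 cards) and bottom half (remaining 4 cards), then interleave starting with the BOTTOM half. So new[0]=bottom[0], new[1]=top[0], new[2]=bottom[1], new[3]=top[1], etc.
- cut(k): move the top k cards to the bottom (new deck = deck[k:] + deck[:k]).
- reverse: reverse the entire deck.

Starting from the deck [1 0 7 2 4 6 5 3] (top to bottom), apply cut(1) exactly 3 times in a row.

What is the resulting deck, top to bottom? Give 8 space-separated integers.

After op 1 (cut(1)): [0 7 2 4 6 5 3 1]
After op 2 (cut(1)): [7 2 4 6 5 3 1 0]
After op 3 (cut(1)): [2 4 6 5 3 1 0 7]

Answer: 2 4 6 5 3 1 0 7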